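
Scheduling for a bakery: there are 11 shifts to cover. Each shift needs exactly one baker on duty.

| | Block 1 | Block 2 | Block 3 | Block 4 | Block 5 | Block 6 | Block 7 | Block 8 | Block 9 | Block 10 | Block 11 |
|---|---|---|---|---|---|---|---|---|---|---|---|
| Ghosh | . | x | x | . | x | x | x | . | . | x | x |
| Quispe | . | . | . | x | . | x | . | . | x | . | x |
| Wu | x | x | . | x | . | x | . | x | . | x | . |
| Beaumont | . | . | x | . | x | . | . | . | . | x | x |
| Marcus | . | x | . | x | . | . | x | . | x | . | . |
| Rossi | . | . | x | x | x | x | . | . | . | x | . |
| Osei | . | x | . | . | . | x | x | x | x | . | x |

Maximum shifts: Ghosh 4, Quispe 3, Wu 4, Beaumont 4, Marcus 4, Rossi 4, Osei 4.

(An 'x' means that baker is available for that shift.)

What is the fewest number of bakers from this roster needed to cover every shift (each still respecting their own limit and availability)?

11 slots to fill and no one can take more than 4, so at least ⌈11/4⌉ = 3 bakers are needed.
Ghosh, Quispe, and Wu alone can cover everything: Block 1→Wu, Block 2→Ghosh, Block 3→Ghosh, Block 4→Quispe, Block 5→Ghosh, Block 6→Wu, Block 7→Ghosh, Block 8→Wu, Block 9→Quispe, Block 10→Wu, Block 11→Quispe.

3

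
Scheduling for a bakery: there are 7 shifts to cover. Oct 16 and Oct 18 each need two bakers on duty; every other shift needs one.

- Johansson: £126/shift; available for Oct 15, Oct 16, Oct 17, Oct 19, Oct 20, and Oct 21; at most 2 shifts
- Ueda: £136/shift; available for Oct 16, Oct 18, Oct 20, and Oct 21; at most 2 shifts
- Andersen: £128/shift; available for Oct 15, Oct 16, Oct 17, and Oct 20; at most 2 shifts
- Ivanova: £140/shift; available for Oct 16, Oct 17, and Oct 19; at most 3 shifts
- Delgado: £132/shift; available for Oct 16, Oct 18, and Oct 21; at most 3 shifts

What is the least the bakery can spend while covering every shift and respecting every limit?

£1176

Oct 18 can only be covered by Ueda and Delgado, so that assignment is forced.
Picking the cheapest available baker for each shift independently would cost £1152, but that ignores the shift limits.
An optimal schedule: Oct 15→Johansson, Oct 16→Delgado+Ueda, Oct 17→Andersen, Oct 18→Delgado+Ueda, Oct 19→Johansson, Oct 20→Andersen, Oct 21→Delgado.
Total: 126 + 132 + 136 + 128 + 132 + 136 + 126 + 128 + 132 = £1176.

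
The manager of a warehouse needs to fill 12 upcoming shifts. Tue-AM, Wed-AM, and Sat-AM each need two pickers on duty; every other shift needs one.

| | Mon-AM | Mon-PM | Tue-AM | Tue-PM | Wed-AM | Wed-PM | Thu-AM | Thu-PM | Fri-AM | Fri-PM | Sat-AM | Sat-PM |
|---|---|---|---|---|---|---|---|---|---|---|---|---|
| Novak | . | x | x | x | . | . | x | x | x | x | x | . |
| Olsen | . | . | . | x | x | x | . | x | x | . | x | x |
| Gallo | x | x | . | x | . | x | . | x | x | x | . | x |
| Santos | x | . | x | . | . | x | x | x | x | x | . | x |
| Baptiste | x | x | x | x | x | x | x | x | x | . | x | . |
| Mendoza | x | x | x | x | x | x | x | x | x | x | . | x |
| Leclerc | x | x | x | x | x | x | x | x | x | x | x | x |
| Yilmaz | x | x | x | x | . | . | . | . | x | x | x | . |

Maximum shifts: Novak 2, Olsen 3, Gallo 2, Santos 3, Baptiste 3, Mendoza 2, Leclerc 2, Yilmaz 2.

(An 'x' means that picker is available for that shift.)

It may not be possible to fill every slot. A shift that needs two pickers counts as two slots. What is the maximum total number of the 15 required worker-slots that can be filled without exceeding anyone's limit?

Total capacity across all pickers is 2+3+2+3+3+2+2+2 = 19, and 15 slots are needed, so at most 15 can be filled.
An assignment achieving 15: Mon-AM→Gallo, Mon-PM→Gallo, Tue-AM→Santos+Baptiste, Tue-PM→Baptiste, Wed-AM→Olsen+Baptiste, Wed-PM→Santos, Thu-AM→Novak, Thu-PM→Mendoza, Fri-AM→Mendoza, Fri-PM→Santos, Sat-AM→Novak+Olsen, Sat-PM→Olsen.
Loads: Novak 2/2, Olsen 3/3, Gallo 2/2, Santos 3/3, Baptiste 3/3, Mendoza 2/2, Leclerc 0/2, Yilmaz 0/2.

15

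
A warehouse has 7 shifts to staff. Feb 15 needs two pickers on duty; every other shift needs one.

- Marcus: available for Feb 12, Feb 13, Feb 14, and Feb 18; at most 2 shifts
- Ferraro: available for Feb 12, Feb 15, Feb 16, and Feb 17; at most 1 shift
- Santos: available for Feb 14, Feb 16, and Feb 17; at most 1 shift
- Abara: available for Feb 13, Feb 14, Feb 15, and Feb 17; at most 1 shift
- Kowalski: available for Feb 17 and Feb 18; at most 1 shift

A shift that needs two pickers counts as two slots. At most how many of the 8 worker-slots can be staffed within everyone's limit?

6

Total capacity across all pickers is 2+1+1+1+1 = 6, and 8 slots are needed, so at most 6 can be filled.
An assignment achieving 6: Feb 12→Marcus, Feb 13→Marcus, Feb 15→Ferraro+Abara, Feb 16→Santos, Feb 18→Kowalski.
Loads: Marcus 2/2, Ferraro 1/1, Santos 1/1, Abara 1/1, Kowalski 1/1.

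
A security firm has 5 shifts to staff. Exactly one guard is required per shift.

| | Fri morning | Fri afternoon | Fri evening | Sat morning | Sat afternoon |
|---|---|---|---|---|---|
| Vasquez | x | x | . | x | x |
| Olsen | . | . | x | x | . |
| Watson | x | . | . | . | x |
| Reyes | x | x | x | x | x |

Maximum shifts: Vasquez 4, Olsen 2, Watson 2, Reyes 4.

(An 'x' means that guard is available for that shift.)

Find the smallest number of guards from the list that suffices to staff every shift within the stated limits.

2

5 slots to fill and no one can take more than 4, so at least ⌈5/4⌉ = 2 guards are needed.
Vasquez and Olsen alone can cover everything: Fri morning→Vasquez, Fri afternoon→Vasquez, Fri evening→Olsen, Sat morning→Vasquez, Sat afternoon→Vasquez.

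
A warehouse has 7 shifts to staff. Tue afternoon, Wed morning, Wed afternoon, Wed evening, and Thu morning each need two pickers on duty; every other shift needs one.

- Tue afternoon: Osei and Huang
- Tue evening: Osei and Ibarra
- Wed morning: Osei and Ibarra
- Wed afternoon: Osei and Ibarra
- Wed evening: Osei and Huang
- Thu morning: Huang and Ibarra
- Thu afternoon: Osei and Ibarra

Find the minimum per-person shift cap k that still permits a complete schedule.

With 3 pickers and 12 worker-slots to fill, someone must work at least ⌈12/3⌉ = 4 shifts, so k ≥ 4.
k = 4 is infeasible (exhaustive check).
k = 5 works: Tue afternoon→Osei+Huang, Tue evening→Osei, Wed morning→Osei+Ibarra, Wed afternoon→Osei+Ibarra, Wed evening→Osei+Huang, Thu morning→Huang+Ibarra, Thu afternoon→Ibarra.
Loads: Osei 5, Huang 3, Ibarra 4 — all ≤ 5.

5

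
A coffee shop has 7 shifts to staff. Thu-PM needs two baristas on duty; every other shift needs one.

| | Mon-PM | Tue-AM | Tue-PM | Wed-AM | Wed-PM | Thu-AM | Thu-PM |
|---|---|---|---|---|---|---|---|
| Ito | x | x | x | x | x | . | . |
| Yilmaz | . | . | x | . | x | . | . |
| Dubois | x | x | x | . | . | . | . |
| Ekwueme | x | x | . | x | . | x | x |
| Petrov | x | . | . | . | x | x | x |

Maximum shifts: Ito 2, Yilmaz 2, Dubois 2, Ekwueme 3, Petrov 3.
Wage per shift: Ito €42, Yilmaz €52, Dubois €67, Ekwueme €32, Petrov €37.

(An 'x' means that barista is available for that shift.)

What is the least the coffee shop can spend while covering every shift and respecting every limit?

Thu-PM can only be covered by Ekwueme and Petrov, so that assignment is forced.
Picking the cheapest available barista for each shift independently would cost €276, but that ignores the shift limits.
An optimal schedule: Mon-PM→Petrov, Tue-AM→Ito, Tue-PM→Ito, Wed-AM→Ekwueme, Wed-PM→Petrov, Thu-AM→Ekwueme, Thu-PM→Ekwueme+Petrov.
Total: 37 + 42 + 42 + 32 + 37 + 32 + 32 + 37 = €291.

€291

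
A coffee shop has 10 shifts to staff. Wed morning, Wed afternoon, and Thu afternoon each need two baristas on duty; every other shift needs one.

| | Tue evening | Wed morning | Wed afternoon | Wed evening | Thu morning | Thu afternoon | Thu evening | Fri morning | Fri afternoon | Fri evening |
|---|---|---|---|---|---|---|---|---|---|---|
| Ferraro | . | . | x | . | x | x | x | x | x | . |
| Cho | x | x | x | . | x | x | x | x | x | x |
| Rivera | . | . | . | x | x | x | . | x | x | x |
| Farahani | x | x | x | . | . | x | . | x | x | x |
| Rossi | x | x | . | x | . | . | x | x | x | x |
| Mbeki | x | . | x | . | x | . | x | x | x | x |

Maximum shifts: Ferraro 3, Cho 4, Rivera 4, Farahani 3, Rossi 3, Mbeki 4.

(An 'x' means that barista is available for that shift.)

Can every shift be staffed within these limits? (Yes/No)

One valid schedule: Tue evening→Cho, Wed morning→Cho+Farahani, Wed afternoon→Ferraro+Cho, Wed evening→Rivera, Thu morning→Ferraro, Thu afternoon→Rivera+Farahani, Thu evening→Ferraro, Fri morning→Rivera, Fri afternoon→Rivera, Fri evening→Cho.
Loads: Ferraro 3/3, Cho 4/4, Rivera 4/4, Farahani 2/3, Rossi 0/3, Mbeki 0/4 — all within limits.

Yes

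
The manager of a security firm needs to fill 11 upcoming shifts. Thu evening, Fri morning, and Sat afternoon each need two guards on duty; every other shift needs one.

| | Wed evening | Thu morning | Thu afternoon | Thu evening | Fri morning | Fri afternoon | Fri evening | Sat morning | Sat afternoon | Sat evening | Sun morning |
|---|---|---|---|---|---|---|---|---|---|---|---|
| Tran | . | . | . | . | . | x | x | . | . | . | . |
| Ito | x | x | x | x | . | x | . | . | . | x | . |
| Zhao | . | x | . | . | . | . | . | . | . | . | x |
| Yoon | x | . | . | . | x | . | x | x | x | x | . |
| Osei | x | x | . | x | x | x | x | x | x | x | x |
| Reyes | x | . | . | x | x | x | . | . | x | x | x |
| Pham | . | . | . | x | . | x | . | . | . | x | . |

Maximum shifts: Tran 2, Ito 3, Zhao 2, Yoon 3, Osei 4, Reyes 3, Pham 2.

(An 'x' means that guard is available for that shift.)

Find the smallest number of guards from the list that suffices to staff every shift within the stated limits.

14 slots to fill and no one can take more than 4, so at least ⌈14/4⌉ = 4 guards are needed.
Any 4 guards together have capacity at most 4+3+3+3 = 13 < 14 slots, so 4 can never suffice.
Tran, Ito, Zhao, Yoon, and Osei alone can cover everything: Wed evening→Ito, Thu morning→Zhao, Thu afternoon→Ito, Thu evening→Ito+Osei, Fri morning→Yoon+Osei, Fri afternoon→Tran, Fri evening→Tran, Sat morning→Yoon, Sat afternoon→Yoon+Osei, Sat evening→Osei, Sun morning→Zhao.

5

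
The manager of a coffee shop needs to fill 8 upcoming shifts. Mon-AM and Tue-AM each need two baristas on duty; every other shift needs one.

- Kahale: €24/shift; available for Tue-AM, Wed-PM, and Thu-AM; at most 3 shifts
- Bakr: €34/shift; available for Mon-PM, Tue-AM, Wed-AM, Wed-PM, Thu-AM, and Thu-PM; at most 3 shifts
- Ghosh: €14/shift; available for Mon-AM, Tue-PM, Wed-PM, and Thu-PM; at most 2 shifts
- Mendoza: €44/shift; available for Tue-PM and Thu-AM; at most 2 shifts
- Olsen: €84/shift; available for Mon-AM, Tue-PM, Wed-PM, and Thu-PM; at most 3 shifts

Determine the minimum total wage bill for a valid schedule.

€330

Mon-AM can only be covered by Ghosh and Olsen, so that assignment is forced.
Mon-PM can only be covered by Bakr, so that assignment is forced.
Tue-AM can only be covered by Kahale and Bakr, so that assignment is forced.
Picking the cheapest available barista for each shift independently would cost €290, but that ignores the shift limits.
An optimal schedule: Mon-AM→Ghosh+Olsen, Mon-PM→Bakr, Tue-AM→Kahale+Bakr, Tue-PM→Mendoza, Wed-AM→Bakr, Wed-PM→Kahale, Thu-AM→Kahale, Thu-PM→Ghosh.
Total: 14 + 84 + 34 + 24 + 34 + 44 + 34 + 24 + 24 + 14 = €330.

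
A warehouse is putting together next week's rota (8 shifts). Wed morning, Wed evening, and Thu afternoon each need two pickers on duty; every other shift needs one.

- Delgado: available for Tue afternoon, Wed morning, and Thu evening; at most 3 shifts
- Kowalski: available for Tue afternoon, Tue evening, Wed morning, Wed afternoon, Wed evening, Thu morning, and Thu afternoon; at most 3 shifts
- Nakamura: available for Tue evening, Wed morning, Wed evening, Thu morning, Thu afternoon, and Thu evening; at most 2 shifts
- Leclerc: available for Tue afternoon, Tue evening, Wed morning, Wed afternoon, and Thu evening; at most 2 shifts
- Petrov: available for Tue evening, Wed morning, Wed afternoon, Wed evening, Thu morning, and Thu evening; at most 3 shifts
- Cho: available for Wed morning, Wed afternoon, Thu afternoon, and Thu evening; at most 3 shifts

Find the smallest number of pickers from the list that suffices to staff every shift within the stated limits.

11 slots to fill and no one can take more than 3, so at least ⌈11/3⌉ = 4 pickers are needed.
Delgado, Kowalski, Nakamura, and Petrov alone can cover everything: Tue afternoon→Delgado, Tue evening→Kowalski, Wed morning→Delgado+Petrov, Wed afternoon→Kowalski, Wed evening→Nakamura+Petrov, Thu morning→Petrov, Thu afternoon→Kowalski+Nakamura, Thu evening→Delgado.

4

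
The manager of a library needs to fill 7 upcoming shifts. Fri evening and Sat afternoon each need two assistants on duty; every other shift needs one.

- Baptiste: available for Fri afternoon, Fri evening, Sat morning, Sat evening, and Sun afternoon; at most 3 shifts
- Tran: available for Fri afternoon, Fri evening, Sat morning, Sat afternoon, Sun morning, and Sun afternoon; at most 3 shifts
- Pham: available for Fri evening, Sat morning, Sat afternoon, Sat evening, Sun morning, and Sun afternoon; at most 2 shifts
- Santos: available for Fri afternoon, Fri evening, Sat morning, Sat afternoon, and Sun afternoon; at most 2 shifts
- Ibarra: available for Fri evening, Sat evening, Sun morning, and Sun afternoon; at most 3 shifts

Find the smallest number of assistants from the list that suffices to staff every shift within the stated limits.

9 slots to fill and no one can take more than 3, so at least ⌈9/3⌉ = 3 assistants are needed.
No set of 3 assistants can cover every shift (each such set leaves at least one shift with no one available or exceeds a cap).
Baptiste, Tran, Pham, and Santos alone can cover everything: Fri afternoon→Baptiste, Fri evening→Pham+Santos, Sat morning→Baptiste, Sat afternoon→Tran+Pham, Sat evening→Baptiste, Sun morning→Tran, Sun afternoon→Tran.

4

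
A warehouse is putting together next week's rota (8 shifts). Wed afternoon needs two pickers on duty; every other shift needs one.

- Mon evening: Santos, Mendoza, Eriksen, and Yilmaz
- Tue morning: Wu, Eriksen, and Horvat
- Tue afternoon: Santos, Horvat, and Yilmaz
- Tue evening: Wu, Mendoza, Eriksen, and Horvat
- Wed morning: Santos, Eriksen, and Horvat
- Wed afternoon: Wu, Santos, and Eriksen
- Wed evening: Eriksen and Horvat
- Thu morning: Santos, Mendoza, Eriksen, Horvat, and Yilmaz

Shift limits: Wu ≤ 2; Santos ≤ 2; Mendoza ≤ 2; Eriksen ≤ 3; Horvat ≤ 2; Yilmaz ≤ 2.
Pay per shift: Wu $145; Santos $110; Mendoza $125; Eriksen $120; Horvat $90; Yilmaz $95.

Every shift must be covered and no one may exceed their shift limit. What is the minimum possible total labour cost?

$950

Picking the cheapest available picker for each shift independently would cost $865, but that ignores the shift limits.
An optimal schedule: Mon evening→Yilmaz, Tue morning→Horvat, Tue afternoon→Yilmaz, Tue evening→Eriksen, Wed morning→Santos, Wed afternoon→Santos+Eriksen, Wed evening→Horvat, Thu morning→Eriksen.
Total: 95 + 90 + 95 + 120 + 110 + 110 + 120 + 90 + 120 = $950.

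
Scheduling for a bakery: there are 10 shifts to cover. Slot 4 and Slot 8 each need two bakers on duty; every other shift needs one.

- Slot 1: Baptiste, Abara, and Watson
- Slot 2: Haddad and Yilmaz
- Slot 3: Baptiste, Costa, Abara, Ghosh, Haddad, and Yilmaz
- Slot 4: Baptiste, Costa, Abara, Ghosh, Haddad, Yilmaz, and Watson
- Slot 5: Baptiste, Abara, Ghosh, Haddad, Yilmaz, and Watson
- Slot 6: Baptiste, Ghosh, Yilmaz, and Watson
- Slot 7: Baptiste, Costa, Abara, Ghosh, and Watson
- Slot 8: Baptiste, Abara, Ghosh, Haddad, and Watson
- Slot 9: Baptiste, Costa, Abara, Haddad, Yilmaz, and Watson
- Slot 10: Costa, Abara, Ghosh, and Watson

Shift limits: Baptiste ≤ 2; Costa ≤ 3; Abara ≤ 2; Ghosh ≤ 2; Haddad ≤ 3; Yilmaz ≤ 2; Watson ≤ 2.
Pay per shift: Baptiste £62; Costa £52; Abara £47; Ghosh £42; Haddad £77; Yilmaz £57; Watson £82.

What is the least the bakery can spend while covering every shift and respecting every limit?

Picking the cheapest available baker for each shift independently would cost £539, but that ignores the shift limits.
An optimal schedule: Slot 1→Abara, Slot 2→Yilmaz, Slot 3→Costa, Slot 4→Costa+Baptiste, Slot 5→Yilmaz, Slot 6→Ghosh, Slot 7→Abara, Slot 8→Baptiste+Haddad, Slot 9→Costa, Slot 10→Ghosh.
Total: 47 + 57 + 52 + 52 + 62 + 57 + 42 + 47 + 62 + 77 + 52 + 42 = £649.

£649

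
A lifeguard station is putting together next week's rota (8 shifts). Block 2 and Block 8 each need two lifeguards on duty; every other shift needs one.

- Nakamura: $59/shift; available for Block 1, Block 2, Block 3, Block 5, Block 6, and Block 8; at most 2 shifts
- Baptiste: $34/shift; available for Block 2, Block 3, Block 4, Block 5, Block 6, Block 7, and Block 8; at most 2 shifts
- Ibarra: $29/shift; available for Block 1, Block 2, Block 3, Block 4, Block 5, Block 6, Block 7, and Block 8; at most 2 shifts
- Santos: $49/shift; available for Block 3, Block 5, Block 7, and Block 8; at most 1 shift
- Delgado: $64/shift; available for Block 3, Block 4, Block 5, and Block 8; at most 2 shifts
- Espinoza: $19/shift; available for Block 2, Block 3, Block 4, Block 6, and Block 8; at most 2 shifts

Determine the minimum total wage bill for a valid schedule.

Picking the cheapest available lifeguard for each shift independently would cost $240, but that ignores the shift limits.
An optimal schedule: Block 1→Nakamura, Block 2→Ibarra+Espinoza, Block 3→Santos, Block 4→Baptiste, Block 5→Ibarra, Block 6→Nakamura, Block 7→Baptiste, Block 8→Delgado+Espinoza.
Total: 59 + 29 + 19 + 49 + 34 + 29 + 59 + 34 + 64 + 19 = $395.

$395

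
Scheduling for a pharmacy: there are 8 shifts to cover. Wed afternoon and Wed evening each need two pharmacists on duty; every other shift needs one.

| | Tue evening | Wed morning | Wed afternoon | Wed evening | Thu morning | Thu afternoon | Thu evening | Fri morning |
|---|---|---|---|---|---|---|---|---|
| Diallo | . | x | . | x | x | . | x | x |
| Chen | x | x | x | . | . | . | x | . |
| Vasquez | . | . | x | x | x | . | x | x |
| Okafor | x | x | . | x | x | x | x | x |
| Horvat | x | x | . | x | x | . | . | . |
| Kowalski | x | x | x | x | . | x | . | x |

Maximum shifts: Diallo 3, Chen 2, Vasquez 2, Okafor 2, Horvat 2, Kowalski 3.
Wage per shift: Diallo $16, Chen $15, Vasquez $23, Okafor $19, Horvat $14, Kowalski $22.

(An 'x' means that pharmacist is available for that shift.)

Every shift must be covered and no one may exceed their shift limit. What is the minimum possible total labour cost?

Picking the cheapest available pharmacist for each shift independently would cost $159, but that ignores the shift limits.
An optimal schedule: Tue evening→Horvat, Wed morning→Diallo, Wed afternoon→Chen+Kowalski, Wed evening→Diallo+Okafor, Thu morning→Horvat, Thu afternoon→Okafor, Thu evening→Chen, Fri morning→Diallo.
Total: 14 + 16 + 15 + 22 + 16 + 19 + 14 + 19 + 15 + 16 = $166.

$166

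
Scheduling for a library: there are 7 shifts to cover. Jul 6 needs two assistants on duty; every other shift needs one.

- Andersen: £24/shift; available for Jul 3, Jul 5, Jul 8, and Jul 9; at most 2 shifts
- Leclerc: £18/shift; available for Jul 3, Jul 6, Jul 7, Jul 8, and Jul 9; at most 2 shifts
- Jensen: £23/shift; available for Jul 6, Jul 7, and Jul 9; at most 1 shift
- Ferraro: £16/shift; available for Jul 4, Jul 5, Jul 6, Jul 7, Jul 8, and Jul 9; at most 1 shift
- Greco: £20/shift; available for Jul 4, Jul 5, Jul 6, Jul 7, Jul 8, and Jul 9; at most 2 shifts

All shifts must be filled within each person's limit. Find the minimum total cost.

Picking the cheapest available assistant for each shift independently would cost £132, but that ignores the shift limits.
An optimal schedule: Jul 3→Andersen, Jul 4→Ferraro, Jul 5→Andersen, Jul 6→Jensen+Greco, Jul 7→Leclerc, Jul 8→Leclerc, Jul 9→Greco.
Total: 24 + 16 + 24 + 23 + 20 + 18 + 18 + 20 = £163.

£163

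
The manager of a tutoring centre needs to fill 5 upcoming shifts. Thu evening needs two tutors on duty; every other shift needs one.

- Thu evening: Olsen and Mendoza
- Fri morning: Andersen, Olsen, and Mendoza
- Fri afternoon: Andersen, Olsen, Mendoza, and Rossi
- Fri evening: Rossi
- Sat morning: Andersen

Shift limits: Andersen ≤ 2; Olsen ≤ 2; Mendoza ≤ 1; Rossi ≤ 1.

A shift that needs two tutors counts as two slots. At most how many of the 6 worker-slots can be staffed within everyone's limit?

Total capacity across all tutors is 2+2+1+1 = 6, and 6 slots are needed, so at most 6 can be filled.
An assignment achieving 6: Thu evening→Olsen+Mendoza, Fri morning→Andersen, Fri afternoon→Olsen, Fri evening→Rossi, Sat morning→Andersen.
Loads: Andersen 2/2, Olsen 2/2, Mendoza 1/1, Rossi 1/1.

6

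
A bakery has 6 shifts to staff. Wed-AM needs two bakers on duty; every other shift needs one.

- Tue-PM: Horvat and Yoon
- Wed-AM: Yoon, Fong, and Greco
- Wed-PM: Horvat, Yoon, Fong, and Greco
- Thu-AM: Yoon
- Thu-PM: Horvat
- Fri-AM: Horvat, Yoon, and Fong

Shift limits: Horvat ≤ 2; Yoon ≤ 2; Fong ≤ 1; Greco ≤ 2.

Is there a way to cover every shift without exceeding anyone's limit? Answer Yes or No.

Yes

Thu-AM can only be covered by Yoon, so that assignment is forced.
Thu-PM can only be covered by Horvat, so that assignment is forced.
One valid schedule: Tue-PM→Horvat, Wed-AM→Yoon+Greco, Wed-PM→Greco, Thu-AM→Yoon, Thu-PM→Horvat, Fri-AM→Fong.
Loads: Horvat 2/2, Yoon 2/2, Fong 1/1, Greco 2/2 — all within limits.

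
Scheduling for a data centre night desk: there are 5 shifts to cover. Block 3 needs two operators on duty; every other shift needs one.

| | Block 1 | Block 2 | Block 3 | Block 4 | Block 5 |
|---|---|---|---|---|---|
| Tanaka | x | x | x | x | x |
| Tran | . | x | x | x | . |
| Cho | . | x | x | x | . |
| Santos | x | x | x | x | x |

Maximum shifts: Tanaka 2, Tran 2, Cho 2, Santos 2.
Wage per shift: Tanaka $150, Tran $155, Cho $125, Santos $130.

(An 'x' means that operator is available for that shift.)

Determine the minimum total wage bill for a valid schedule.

Picking the cheapest available operator for each shift independently would cost $765, but that ignores the shift limits.
An optimal schedule: Block 1→Santos, Block 2→Cho, Block 3→Cho+Tanaka, Block 4→Tanaka, Block 5→Santos.
Total: 130 + 125 + 125 + 150 + 150 + 130 = $810.

$810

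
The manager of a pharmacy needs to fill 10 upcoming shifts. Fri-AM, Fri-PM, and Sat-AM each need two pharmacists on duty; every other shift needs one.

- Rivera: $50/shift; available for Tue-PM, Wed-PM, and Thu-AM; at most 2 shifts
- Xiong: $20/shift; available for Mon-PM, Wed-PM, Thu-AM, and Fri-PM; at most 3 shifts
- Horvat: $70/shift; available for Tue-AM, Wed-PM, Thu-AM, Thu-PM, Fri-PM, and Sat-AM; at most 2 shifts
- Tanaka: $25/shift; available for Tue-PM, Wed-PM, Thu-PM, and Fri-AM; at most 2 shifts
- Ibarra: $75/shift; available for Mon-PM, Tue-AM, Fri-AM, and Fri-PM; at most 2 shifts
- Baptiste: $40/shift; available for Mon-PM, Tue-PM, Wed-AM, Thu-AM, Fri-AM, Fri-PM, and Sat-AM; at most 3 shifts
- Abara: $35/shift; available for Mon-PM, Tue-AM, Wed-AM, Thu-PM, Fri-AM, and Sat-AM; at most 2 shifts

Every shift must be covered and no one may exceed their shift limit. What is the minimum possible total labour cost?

$470

Picking the cheapest available pharmacist for each shift independently would cost $375, but that ignores the shift limits.
An optimal schedule: Mon-PM→Xiong, Tue-AM→Abara, Tue-PM→Rivera, Wed-AM→Abara, Wed-PM→Xiong, Thu-AM→Rivera, Thu-PM→Tanaka, Fri-AM→Tanaka+Baptiste, Fri-PM→Xiong+Baptiste, Sat-AM→Baptiste+Horvat.
Total: 20 + 35 + 50 + 35 + 20 + 50 + 25 + 25 + 40 + 20 + 40 + 40 + 70 = $470.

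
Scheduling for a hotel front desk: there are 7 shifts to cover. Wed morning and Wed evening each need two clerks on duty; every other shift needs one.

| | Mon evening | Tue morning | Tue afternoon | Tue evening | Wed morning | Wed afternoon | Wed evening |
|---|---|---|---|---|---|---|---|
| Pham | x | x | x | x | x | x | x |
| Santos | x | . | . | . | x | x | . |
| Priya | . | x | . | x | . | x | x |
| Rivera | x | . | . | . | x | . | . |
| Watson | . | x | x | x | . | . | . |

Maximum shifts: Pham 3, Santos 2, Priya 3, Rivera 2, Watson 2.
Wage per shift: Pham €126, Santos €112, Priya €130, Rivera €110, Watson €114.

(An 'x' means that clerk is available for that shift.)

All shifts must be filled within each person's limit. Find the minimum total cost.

Wed evening can only be covered by Pham and Priya, so that assignment is forced.
Picking the cheapest available clerk for each shift independently would cost €1042, but that ignores the shift limits.
An optimal schedule: Mon evening→Rivera, Tue morning→Watson, Tue afternoon→Watson, Tue evening→Pham, Wed morning→Rivera+Santos, Wed afternoon→Santos, Wed evening→Pham+Priya.
Total: 110 + 114 + 114 + 126 + 110 + 112 + 112 + 126 + 130 = €1054.

€1054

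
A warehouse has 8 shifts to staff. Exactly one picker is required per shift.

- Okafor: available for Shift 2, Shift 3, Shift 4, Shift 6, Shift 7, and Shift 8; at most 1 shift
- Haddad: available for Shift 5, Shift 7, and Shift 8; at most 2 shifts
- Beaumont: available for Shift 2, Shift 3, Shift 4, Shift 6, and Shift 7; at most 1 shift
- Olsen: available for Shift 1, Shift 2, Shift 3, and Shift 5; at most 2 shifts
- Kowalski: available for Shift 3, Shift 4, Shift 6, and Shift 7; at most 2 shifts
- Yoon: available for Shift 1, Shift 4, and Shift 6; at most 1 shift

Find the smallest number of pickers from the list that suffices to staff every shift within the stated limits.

5

8 slots to fill and no one can take more than 2, so at least ⌈8/2⌉ = 4 pickers are needed.
Any 4 pickers together have capacity at most 2+2+2+1 = 7 < 8 slots, so 4 can never suffice.
Okafor, Haddad, Beaumont, Olsen, and Kowalski alone can cover everything: Shift 1→Olsen, Shift 2→Beaumont, Shift 3→Olsen, Shift 4→Kowalski, Shift 5→Haddad, Shift 6→Kowalski, Shift 7→Haddad, Shift 8→Okafor.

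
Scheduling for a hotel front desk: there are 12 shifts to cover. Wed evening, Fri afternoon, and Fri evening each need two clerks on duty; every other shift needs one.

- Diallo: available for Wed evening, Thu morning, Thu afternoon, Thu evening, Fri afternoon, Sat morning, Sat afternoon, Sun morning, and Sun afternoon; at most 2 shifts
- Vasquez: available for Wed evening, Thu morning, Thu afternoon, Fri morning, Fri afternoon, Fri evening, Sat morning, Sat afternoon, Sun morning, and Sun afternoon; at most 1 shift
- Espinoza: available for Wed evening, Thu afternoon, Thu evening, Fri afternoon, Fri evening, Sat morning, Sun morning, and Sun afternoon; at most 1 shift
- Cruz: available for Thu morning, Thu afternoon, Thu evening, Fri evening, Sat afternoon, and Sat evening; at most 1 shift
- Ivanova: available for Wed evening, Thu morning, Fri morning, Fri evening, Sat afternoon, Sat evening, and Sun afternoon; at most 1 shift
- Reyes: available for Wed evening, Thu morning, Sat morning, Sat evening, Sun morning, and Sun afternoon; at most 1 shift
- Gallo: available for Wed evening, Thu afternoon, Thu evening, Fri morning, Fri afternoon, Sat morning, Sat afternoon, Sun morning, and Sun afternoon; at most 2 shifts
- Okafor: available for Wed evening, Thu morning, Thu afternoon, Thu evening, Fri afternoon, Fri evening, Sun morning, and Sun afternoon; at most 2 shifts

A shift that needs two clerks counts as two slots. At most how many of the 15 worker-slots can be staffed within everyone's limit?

Total capacity across all clerks is 2+1+1+1+1+1+2+2 = 11, and 15 slots are needed, so at most 11 can be filled.
An assignment achieving 11: Thu morning→Okafor, Thu afternoon→Gallo, Thu evening→Diallo, Fri morning→Vasquez, Fri afternoon→Diallo+Espinoza, Fri evening→Ivanova+Okafor, Sat morning→Reyes, Sat afternoon→Gallo, Sat evening→Cruz.
Loads: Diallo 2/2, Vasquez 1/1, Espinoza 1/1, Cruz 1/1, Ivanova 1/1, Reyes 1/1, Gallo 2/2, Okafor 2/2.

11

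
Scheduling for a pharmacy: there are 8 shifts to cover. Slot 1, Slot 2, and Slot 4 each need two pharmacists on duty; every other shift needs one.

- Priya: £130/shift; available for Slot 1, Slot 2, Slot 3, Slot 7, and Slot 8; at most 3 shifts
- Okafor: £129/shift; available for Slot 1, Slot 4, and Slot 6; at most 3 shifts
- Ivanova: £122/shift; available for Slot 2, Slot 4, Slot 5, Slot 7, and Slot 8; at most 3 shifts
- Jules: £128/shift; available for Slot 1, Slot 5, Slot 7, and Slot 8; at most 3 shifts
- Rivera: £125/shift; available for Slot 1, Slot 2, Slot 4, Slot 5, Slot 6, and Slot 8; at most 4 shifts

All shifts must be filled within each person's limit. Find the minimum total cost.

Slot 3 can only be covered by Priya, so that assignment is forced.
Picking the cheapest available pharmacist for each shift independently would cost £1368, but that ignores the shift limits.
An optimal schedule: Slot 1→Rivera+Jules, Slot 2→Ivanova+Rivera, Slot 3→Priya, Slot 4→Ivanova+Rivera, Slot 5→Ivanova, Slot 6→Rivera, Slot 7→Jules, Slot 8→Jules.
Total: 125 + 128 + 122 + 125 + 130 + 122 + 125 + 122 + 125 + 128 + 128 = £1380.

£1380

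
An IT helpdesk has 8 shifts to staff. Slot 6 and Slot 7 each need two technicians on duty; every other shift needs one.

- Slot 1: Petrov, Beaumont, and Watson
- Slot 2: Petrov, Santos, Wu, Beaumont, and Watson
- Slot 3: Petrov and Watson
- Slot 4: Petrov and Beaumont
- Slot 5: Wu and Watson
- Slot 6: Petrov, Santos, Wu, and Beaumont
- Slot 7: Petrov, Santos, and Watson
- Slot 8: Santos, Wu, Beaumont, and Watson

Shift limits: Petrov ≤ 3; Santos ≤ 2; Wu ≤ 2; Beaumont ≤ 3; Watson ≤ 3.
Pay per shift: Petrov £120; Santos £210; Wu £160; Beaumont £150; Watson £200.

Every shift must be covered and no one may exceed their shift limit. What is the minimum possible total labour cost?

£1530

Picking the cheapest available technician for each shift independently would cost £1380, but that ignores the shift limits.
An optimal schedule: Slot 1→Beaumont, Slot 2→Watson, Slot 3→Petrov, Slot 4→Petrov, Slot 5→Wu, Slot 6→Beaumont+Wu, Slot 7→Petrov+Watson, Slot 8→Beaumont.
Total: 150 + 200 + 120 + 120 + 160 + 150 + 160 + 120 + 200 + 150 = £1530.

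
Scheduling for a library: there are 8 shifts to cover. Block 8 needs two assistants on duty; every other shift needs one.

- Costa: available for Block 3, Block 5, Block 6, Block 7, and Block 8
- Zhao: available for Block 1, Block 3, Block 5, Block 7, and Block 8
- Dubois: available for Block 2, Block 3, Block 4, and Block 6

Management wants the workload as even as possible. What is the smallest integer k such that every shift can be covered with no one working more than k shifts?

3

With 3 assistants and 9 worker-slots to fill, someone must work at least ⌈9/3⌉ = 3 shifts, so k ≥ 3.
k = 3 works: Block 1→Zhao, Block 2→Dubois, Block 3→Dubois, Block 4→Dubois, Block 5→Costa, Block 6→Costa, Block 7→Zhao, Block 8→Costa+Zhao.
Loads: Costa 3, Zhao 3, Dubois 3 — all ≤ 3.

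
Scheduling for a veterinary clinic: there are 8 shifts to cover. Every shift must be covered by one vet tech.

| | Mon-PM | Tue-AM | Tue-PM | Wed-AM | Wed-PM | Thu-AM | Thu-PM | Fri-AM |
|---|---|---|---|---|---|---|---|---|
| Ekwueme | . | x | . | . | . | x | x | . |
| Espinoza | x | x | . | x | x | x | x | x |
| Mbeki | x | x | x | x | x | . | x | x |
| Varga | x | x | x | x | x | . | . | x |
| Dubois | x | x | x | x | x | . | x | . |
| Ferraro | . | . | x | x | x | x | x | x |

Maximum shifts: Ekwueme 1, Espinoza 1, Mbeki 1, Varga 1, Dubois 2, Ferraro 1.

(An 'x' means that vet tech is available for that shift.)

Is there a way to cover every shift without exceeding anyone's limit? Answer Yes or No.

Total capacity is 1+1+1+1+2+1 = 7 but 8 worker-slots are needed — infeasible.

No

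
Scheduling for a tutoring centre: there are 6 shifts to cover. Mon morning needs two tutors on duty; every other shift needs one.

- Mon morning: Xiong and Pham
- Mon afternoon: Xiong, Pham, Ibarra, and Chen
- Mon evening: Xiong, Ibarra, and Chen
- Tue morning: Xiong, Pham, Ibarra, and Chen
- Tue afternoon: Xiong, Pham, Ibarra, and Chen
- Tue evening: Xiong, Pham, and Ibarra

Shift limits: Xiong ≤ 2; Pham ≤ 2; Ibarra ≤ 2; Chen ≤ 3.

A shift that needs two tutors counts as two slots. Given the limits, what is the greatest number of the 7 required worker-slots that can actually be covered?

Total capacity across all tutors is 2+2+2+3 = 9, and 7 slots are needed, so at most 7 can be filled.
An assignment achieving 7: Mon morning→Xiong+Pham, Mon afternoon→Ibarra, Mon evening→Xiong, Tue morning→Ibarra, Tue afternoon→Chen, Tue evening→Pham.
Loads: Xiong 2/2, Pham 2/2, Ibarra 2/2, Chen 1/3.

7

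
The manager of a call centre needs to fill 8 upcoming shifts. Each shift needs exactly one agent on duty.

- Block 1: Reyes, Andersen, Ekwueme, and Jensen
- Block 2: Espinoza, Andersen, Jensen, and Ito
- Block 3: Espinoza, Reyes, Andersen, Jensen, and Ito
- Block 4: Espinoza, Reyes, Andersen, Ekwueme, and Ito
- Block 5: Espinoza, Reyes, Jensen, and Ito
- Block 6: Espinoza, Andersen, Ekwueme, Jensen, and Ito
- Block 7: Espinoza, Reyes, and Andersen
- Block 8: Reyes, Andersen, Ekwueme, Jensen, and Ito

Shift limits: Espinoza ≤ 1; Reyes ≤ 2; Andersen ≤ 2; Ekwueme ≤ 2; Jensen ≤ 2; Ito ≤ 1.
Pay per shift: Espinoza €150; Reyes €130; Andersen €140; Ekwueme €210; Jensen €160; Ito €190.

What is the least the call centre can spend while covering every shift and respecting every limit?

€1200

Picking the cheapest available agent for each shift independently would cost €1060, but that ignores the shift limits.
An optimal schedule: Block 1→Reyes, Block 2→Andersen, Block 3→Andersen, Block 4→Ito, Block 5→Espinoza, Block 6→Jensen, Block 7→Reyes, Block 8→Jensen.
Total: 130 + 140 + 140 + 190 + 150 + 160 + 130 + 160 = €1200.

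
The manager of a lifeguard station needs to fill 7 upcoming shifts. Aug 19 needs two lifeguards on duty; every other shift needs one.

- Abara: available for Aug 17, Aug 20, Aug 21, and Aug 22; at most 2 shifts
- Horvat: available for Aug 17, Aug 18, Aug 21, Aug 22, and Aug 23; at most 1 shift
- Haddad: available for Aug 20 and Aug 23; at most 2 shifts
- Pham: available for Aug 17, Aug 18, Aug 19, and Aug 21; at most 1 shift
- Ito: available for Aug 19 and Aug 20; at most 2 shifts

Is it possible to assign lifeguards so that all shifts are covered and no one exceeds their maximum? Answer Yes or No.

No

Total capacity is 8 and 8 slots are needed, so capacity alone doesn't rule it out.
Shifts {Aug 17, Aug 18, Aug 19, Aug 21, Aug 22} need 6 worker-slots in total, but the lifeguards available for any of those shifts (Abara, Horvat, Pham, and Ito) can supply at most 5 among them. So no valid schedule exists.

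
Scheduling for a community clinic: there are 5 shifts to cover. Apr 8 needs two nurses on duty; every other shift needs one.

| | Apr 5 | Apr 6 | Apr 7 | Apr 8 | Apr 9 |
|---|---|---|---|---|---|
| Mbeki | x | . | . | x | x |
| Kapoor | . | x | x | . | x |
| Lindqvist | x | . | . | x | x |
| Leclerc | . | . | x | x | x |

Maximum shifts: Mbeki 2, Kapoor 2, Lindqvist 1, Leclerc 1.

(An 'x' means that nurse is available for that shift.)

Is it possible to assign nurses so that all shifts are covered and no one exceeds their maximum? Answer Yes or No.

Yes

Apr 6 can only be covered by Kapoor, so that assignment is forced.
One valid schedule: Apr 5→Mbeki, Apr 6→Kapoor, Apr 7→Kapoor, Apr 8→Mbeki+Lindqvist, Apr 9→Leclerc.
Loads: Mbeki 2/2, Kapoor 2/2, Lindqvist 1/1, Leclerc 1/1 — all within limits.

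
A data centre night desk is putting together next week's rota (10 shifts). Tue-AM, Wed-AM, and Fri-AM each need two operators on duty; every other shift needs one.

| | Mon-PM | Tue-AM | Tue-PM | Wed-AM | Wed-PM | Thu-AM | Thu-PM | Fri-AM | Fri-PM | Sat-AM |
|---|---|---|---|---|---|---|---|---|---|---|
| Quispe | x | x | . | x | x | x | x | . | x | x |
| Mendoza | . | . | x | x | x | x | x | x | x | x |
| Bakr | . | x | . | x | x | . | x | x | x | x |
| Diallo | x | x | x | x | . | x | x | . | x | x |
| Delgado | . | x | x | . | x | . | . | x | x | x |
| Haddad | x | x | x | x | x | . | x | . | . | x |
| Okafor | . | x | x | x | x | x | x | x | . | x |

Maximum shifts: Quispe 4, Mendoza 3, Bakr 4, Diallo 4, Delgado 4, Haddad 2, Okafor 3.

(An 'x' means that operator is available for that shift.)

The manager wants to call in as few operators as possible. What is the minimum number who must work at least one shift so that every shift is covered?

13 slots to fill and no one can take more than 4, so at least ⌈13/4⌉ = 4 operators are needed.
Quispe, Mendoza, Bakr, and Diallo alone can cover everything: Mon-PM→Quispe, Tue-AM→Quispe+Bakr, Tue-PM→Mendoza, Wed-AM→Bakr+Diallo, Wed-PM→Quispe, Thu-AM→Quispe, Thu-PM→Mendoza, Fri-AM→Mendoza+Bakr, Fri-PM→Bakr, Sat-AM→Diallo.

4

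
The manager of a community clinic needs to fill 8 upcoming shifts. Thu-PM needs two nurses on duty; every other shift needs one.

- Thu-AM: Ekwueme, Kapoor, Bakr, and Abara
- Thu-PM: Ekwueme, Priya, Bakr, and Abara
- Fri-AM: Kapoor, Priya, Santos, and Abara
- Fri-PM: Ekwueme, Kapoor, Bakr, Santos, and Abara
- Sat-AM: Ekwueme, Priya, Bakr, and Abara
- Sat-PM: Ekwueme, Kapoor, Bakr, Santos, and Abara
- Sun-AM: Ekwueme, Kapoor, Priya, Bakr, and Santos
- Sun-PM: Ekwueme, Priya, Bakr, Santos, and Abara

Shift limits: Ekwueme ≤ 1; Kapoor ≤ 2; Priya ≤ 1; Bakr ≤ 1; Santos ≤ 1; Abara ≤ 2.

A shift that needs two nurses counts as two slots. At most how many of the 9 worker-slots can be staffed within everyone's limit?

Total capacity across all nurses is 1+2+1+1+1+2 = 8, and 9 slots are needed, so at most 8 can be filled.
An assignment achieving 8: Thu-AM→Ekwueme, Thu-PM→Priya+Bakr, Fri-AM→Kapoor, Fri-PM→Kapoor, Sat-AM→Abara, Sat-PM→Santos, Sun-PM→Abara.
Loads: Ekwueme 1/1, Kapoor 2/2, Priya 1/1, Bakr 1/1, Santos 1/1, Abara 2/2.

8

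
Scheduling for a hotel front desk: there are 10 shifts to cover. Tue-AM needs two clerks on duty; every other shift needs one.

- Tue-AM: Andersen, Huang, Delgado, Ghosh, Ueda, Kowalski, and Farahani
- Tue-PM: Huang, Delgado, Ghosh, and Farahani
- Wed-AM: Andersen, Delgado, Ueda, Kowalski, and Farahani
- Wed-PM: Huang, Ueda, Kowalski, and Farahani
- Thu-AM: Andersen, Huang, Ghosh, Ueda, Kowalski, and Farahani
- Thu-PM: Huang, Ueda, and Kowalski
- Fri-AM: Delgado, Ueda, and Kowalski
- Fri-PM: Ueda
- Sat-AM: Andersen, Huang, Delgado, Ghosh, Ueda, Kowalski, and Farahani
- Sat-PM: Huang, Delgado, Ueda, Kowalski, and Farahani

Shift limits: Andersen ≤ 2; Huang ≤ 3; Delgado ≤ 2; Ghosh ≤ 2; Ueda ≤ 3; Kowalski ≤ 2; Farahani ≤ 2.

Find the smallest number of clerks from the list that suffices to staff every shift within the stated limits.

5

11 slots to fill and no one can take more than 3, so at least ⌈11/3⌉ = 4 clerks are needed.
Any 4 clerks together have capacity at most 3+3+2+2 = 10 < 11 slots, so 4 can never suffice.
Andersen, Huang, Delgado, Ghosh, and Ueda alone can cover everything: Tue-AM→Ghosh+Ueda, Tue-PM→Huang, Wed-AM→Andersen, Wed-PM→Huang, Thu-AM→Andersen, Thu-PM→Huang, Fri-AM→Delgado, Fri-PM→Ueda, Sat-AM→Ghosh, Sat-PM→Delgado.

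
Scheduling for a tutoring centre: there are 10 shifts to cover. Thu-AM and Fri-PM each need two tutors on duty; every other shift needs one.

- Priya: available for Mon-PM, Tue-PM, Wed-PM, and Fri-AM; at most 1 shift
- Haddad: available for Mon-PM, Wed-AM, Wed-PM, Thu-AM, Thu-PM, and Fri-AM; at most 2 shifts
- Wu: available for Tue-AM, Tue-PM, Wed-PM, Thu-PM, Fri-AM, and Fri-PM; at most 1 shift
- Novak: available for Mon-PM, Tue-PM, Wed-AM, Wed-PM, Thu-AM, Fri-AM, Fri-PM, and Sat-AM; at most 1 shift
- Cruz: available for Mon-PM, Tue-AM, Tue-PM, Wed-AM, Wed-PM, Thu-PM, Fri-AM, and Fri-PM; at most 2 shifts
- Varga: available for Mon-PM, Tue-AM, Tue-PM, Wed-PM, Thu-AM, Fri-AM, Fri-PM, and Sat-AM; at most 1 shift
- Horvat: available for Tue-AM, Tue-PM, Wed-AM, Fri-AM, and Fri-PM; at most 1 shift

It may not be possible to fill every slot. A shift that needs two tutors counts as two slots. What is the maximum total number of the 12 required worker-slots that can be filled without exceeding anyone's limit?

Total capacity across all tutors is 1+2+1+1+2+1+1 = 9, and 12 slots are needed, so at most 9 can be filled.
An assignment achieving 9: Mon-PM→Priya, Tue-AM→Wu, Wed-AM→Cruz, Thu-AM→Haddad+Varga, Thu-PM→Haddad, Fri-PM→Cruz+Horvat, Sat-AM→Novak.
Loads: Priya 1/1, Haddad 2/2, Wu 1/1, Novak 1/1, Cruz 2/2, Varga 1/1, Horvat 1/1.

9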